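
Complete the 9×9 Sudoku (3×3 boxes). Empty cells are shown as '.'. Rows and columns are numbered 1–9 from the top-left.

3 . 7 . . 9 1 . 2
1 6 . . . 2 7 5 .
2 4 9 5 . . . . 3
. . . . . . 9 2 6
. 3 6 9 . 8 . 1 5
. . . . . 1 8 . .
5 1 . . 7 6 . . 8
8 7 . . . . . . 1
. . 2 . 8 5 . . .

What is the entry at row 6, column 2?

row 2, column 3 = 8: row 2 has {1,2,5,6,7}; col 3 has {2,6,7,9}; box has {1,2,3,4,6,7,9} → only 8 remains.
row 3, column 6 = 7: row 3 has {2,3,4,5,9}; col 6 has {1,2,5,6,8,9}; box has {2,5,9} → only 7 remains.
row 3, column 7 = 6: row 3 has {2,3,4,5,7,9}; col 7 has {1,7,8,9}; box has {1,2,3,5,7} → only 6 remains.
row 3, column 8 = 8: row 3 has {2,3,4,5,6,7,9}; col 8 has {1,2,5}; box has {1,2,3,5,6,7} → only 8 remains.
row 5, column 7 = 4: row 5 has {1,3,5,6,8,9}; col 7 has {1,6,7,8,9}; box has {1,2,5,6,8,9} → only 4 remains.
row 6, column 9 = 7: row 6 has {1,8}; col 9 has {1,2,3,5,6,8}; box has {1,2,4,5,6,8,9} → only 7 remains.
row 9, column 2 = 9: row 9 has {2,5,8}; col 2 has {1,3,4,6,7}; box has {1,2,5,7,8} → only 9 remains.
row 9, column 7 = 3: row 9 has {2,5,8,9}; col 7 has {1,4,6,7,8,9}; box has {1,8} → only 3 remains.
row 9, column 9 = 4: row 9 has {2,3,5,8,9}; col 9 has {1,2,3,5,6,7,8}; box has {1,3,8} → only 4 remains.
row 1, column 2 = 5: row 1 has {1,2,3,7,9}; col 2 has {1,3,4,6,7,9}; box has {1,2,3,4,6,7,8,9} → only 5 remains.
row 1, column 8 = 4: row 1 has {1,2,3,5,7,9}; col 8 has {1,2,5,8}; box has {1,2,3,5,6,7,8} → only 4 remains.
row 2, column 9 = 9: row 2 has {1,2,5,6,7,8}; col 9 has {1,2,3,4,5,6,7,8}; box has {1,2,3,4,5,6,7,8} → only 9 remains.
row 3, column 5 = 1: row 3 has {2,3,4,5,6,7,8,9}; col 5 has {7,8}; box has {2,5,7,9} → only 1 remains.
row 4, column 2 = 8: row 4 has {2,6,9}; col 2 has {1,3,4,5,6,7,9}; box has {3,6} → only 8 remains.
row 5, column 1 = 7: row 5 has {1,3,4,5,6,8,9}; col 1 has {1,2,3,5,8}; box has {3,6,8} → only 7 remains.
row 5, column 5 = 2: row 5 has {1,3,4,5,6,7,8,9}; col 5 has {1,7,8}; box has {1,8,9} → only 2 remains.
row 6, column 2 = 2: row 6 has {1,7,8}; col 2 has {1,3,4,5,6,7,8,9}; box has {3,6,7,8} → only 2 remains.

2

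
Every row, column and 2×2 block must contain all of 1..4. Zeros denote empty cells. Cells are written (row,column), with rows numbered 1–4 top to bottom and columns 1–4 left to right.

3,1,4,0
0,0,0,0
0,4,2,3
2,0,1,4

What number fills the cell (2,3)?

3

(1,4) = 2: row 1 has {1,3,4}; col 4 has {3,4}; box has {4} → only 2 remains.
(2,1) = 4: row 2 has {}; col 1 has {2,3}; box has {1,3} → only 4 remains.
(2,2) = 2: row 2 has {4}; col 2 has {1,4}; box has {1,3,4} → only 2 remains.
(2,3) = 3: row 2 has {2,4}; col 3 has {1,2,4}; box has {2,4} → only 3 remains.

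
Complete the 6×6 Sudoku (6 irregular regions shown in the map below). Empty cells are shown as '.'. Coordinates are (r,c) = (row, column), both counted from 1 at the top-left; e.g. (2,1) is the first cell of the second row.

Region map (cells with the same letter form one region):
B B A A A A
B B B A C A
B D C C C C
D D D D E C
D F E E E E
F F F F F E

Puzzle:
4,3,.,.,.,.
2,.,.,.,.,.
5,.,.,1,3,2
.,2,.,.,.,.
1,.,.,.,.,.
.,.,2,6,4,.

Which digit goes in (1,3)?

(5,2) = 5 (sole candidate).
(6,1) = 3 (sole candidate).
(6,2) = 1 (sole candidate).
(6,6) = 5 (sole candidate).
(2,2) = 6 (sole candidate).
(2,3) = 1 (sole candidate).
(2,5) = 5 (sole candidate).
(3,2) = 4 (sole candidate).
(3,3) = 6 (sole candidate).
(4,1) = 6 (sole candidate).
(4,5) = 1 (sole candidate).
(4,6) = 4 (sole candidate).
(1,3) = 5: row 1 has {3,4}; col 3 has {1,2,6}; region has {} → only 5 remains.

5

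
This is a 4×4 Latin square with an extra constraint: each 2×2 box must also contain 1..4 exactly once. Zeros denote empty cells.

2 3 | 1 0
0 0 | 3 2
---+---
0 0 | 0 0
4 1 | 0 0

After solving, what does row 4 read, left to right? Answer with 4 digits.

row 1, column 4 = 4: row 1 has {1,2,3}; col 4 has {2}; box has {1,2,3} → only 4 remains.
row 2, column 1 = 1: row 2 has {2,3}; col 1 has {2,4}; box has {2,3} → only 1 remains.
row 2, column 2 = 4: row 2 has {1,2,3}; col 2 has {1,3}; box has {1,2,3} → only 4 remains.
row 3, column 1 = 3: row 3 has {}; col 1 has {1,2,4}; box has {1,4} → only 3 remains.
row 3, column 2 = 2: row 3 has {3}; col 2 has {1,3,4}; box has {1,3,4} → only 2 remains.
row 3, column 3 = 4: row 3 has {2,3}; col 3 has {1,3}; box has {} → only 4 remains.
row 3, column 4 = 1: row 3 has {2,3,4}; col 4 has {2,4}; box has {4} → only 1 remains.
row 4, column 3 = 2: row 4 has {1,4}; col 3 has {1,3,4}; box has {1,4} → only 2 remains.
row 4, column 4 = 3: row 4 has {1,2,4}; col 4 has {1,2,4}; box has {1,2,4} → only 3 remains.

4123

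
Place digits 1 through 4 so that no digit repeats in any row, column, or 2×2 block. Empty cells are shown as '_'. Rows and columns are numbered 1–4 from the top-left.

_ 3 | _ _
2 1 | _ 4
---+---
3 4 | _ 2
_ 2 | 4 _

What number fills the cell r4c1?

1

r1c1 = 4: row 1 has {3}; col 1 has {2,3}; box has {1,2,3} → only 4 remains.
r1c4 = 1: row 1 has {3,4}; col 4 has {2,4}; box has {4} → only 1 remains.
r2c3 = 3: row 2 has {1,2,4}; col 3 has {4}; box has {1,4} → only 3 remains.
r3c3 = 1: row 3 has {2,3,4}; col 3 has {3,4}; box has {2,4} → only 1 remains.
r4c1 = 1: row 4 has {2,4}; col 1 has {2,3,4}; box has {2,3,4} → only 1 remains.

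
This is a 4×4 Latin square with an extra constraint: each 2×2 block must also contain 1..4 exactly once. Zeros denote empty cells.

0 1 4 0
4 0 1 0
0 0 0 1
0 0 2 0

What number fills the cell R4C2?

3

R3C3 = 3 (sole candidate).
R4C4 = 4 (sole candidate).
R3C1 = 2 (sole candidate).
R3C2 = 4 (sole candidate).
R4C2 = 3: row 4 has {2,4}; col 2 has {1,4}; box has {2,4} → only 3 remains.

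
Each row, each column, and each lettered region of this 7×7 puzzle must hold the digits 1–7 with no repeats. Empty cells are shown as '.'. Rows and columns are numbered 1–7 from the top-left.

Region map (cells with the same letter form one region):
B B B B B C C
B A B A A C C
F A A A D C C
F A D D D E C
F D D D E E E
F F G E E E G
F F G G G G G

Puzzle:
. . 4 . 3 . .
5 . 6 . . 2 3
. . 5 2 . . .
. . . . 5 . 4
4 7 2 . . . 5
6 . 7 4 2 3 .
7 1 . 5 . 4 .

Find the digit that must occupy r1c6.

r1c2 = 2: row 1 has {3,4}; col 2 has {1,7}; region has {3,4,5,6} → only 2 remains.
r2c2 = 4: row 2 has {2,3,5,6}; col 2 has {1,2,7}; region has {2,5} → only 4 remains.
r3c1 = 3: row 3 has {2,5}; col 1 has {4,5,6,7}; region has {1,4,6,7} → only 3 remains.
r3c2 = 6: row 3 has {2,3,5}; col 2 has {1,2,4,7}; region has {2,4,5} → only 6 remains.
r4c1 = 2: row 4 has {4,5}; col 1 has {3,4,5,6,7}; region has {1,3,4,6,7} → only 2 remains.
r4c2 = 3: row 4 has {2,4,5}; col 2 has {1,2,4,6,7}; region has {2,4,5,6} → only 3 remains.
r4c3 = 1: row 4 has {2,3,4,5}; col 3 has {2,4,5,6,7}; region has {2,5,7} → only 1 remains.
r4c4 = 6: row 4 has {1,2,3,4,5}; col 4 has {2,4,5}; region has {1,2,5,7} → only 6 remains.
r4c6 = 7: row 4 has {1,2,3,4,5,6}; col 6 has {2,3,4}; region has {2,3,4,5} → only 7 remains.
r5c4 = 3: row 5 has {2,4,5,7}; col 4 has {2,4,5,6}; region has {1,2,5,6,7} → only 3 remains.
r6c2 = 5: row 6 has {2,3,4,6,7}; col 2 has {1,2,3,4,6,7}; region has {1,2,3,4,6,7} → only 5 remains.
r6c7 = 1: row 6 has {2,3,4,5,6,7}; col 7 has {3,4,5}; region has {4,5,7} → only 1 remains.
r7c3 = 3: row 7 has {1,4,5,7}; col 3 has {1,2,4,5,6,7}; region has {1,4,5,7} → only 3 remains.
r7c5 = 6: row 7 has {1,3,4,5,7}; col 5 has {2,3,5}; region has {1,3,4,5,7} → only 6 remains.
r7c7 = 2: row 7 has {1,3,4,5,6,7}; col 7 has {1,3,4,5}; region has {1,3,4,5,6,7} → only 2 remains.
r1c1 = 1: row 1 has {2,3,4}; col 1 has {2,3,4,5,6,7}; region has {2,3,4,5,6} → only 1 remains.
r1c4 = 7: row 1 has {1,2,3,4}; col 4 has {2,3,4,5,6}; region has {1,2,3,4,5,6} → only 7 remains.
r1c7 = 6: row 1 has {1,2,3,4,7}; col 7 has {1,2,3,4,5}; region has {2,3,4} → only 6 remains.
r2c4 = 1: row 2 has {2,3,4,5,6}; col 4 has {2,3,4,5,6,7}; region has {2,3,4,5,6} → only 1 remains.
r2c5 = 7: row 2 has {1,2,3,4,5,6}; col 5 has {2,3,5,6}; region has {1,2,3,4,5,6} → only 7 remains.
r3c5 = 4: row 3 has {2,3,5,6}; col 5 has {2,3,5,6,7}; region has {1,2,3,5,6,7} → only 4 remains.
r3c6 = 1: row 3 has {2,3,4,5,6}; col 6 has {2,3,4,7}; region has {2,3,4,6} → only 1 remains.
r3c7 = 7: row 3 has {1,2,3,4,5,6}; col 7 has {1,2,3,4,5,6}; region has {1,2,3,4,6} → only 7 remains.
r5c5 = 1: row 5 has {2,3,4,5,7}; col 5 has {2,3,4,5,6,7}; region has {2,3,4,5,7} → only 1 remains.
r5c6 = 6: row 5 has {1,2,3,4,5,7}; col 6 has {1,2,3,4,7}; region has {1,2,3,4,5,7} → only 6 remains.
r1c6 = 5: row 1 has {1,2,3,4,6,7}; col 6 has {1,2,3,4,6,7}; region has {1,2,3,4,6,7} → only 5 remains.

5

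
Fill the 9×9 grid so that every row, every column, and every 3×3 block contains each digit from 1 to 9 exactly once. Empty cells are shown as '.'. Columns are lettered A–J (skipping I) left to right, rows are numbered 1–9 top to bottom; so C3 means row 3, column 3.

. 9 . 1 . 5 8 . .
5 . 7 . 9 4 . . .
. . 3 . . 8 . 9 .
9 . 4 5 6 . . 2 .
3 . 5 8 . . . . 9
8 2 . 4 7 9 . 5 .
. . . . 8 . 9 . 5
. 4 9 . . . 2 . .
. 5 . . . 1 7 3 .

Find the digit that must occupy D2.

6

E3 = 2 (sole candidate).
F4 = 3 (sole candidate).
G4 = 1 (sole candidate).
E5 = 1 (sole candidate).
F5 = 2 (sole candidate).
E9 = 4 (sole candidate).
E1 = 3 (sole candidate).
D2 = 6: row 2 has {4,5,7,9}; col 4 has {1,4,5,8}; box has {1,2,3,4,5,8,9} → only 6 remains.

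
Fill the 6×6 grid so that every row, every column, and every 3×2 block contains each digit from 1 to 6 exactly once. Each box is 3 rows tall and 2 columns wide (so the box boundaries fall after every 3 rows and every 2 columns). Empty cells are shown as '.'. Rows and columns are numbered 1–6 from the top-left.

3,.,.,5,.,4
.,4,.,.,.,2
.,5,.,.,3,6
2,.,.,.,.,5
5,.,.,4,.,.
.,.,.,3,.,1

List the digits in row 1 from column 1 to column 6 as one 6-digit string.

R1C5 = 1: row 1 has {3,4,5}; col 5 has {3}; box has {2,3,4,6} → only 1 remains.
R2C5 = 5: row 2 has {2,4}; col 5 has {1,3}; box has {1,2,3,4,6} → only 5 remains.
R3C1 = 1: row 3 has {3,5,6}; col 1 has {2,3,5}; box has {3,4,5} → only 1 remains.
R3C4 = 2: row 3 has {1,3,5,6}; col 4 has {3,4,5}; box has {5} → only 2 remains.
R5C6 = 3: row 5 has {4,5}; col 6 has {1,2,4,5,6}; box has {1,5} → only 3 remains.
R6C2 = 6: row 6 has {1,3}; col 2 has {4,5}; box has {2,5} → only 6 remains.
R1C2 = 2: row 1 has {1,3,4,5}; col 2 has {4,5,6}; box has {1,3,4,5} → only 2 remains.
R1C3 = 6: row 1 has {1,2,3,4,5}; col 3 has {}; box has {2,5} → only 6 remains.

326514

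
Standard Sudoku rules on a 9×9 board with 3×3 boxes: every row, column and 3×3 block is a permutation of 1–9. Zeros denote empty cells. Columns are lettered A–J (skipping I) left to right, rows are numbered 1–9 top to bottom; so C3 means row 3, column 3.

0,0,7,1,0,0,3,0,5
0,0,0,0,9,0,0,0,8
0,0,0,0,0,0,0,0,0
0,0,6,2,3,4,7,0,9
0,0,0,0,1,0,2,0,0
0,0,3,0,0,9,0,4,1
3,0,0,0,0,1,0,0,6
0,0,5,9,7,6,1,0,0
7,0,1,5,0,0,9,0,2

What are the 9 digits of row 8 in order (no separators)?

825976134

J5 = 3: row 5 has {1,2}; col 9 has {1,2,5,6,8,9}; box has {1,2,4,7,9} → only 3 remains.
J8 = 4: row 8 has {1,5,6,7,9}; col 9 has {1,2,3,5,6,8,9}; box has {1,2,6,9} → only 4 remains.
J3 = 7: row 3 has {}; col 9 has {1,2,3,4,5,6,8,9}; box has {3,5,8} → only 7 remains.
H7 = 7: in row 7, 7 can only go here (every other open cell in that row sees a 7).
G7 = 5: in row 7, 5 can only go here (every other open cell in that row sees a 5).
H8 = 3: in row 8, 3 can only go here (every other open cell in that row sees a 3).
H9 = 8: row 9 has {1,2,5,7,9}; col 8 has {3,4,7}; box has {1,2,3,4,5,6,7,9} → only 8 remains.
H4 = 5: row 4 has {2,3,4,6,7,9}; col 8 has {3,4,7,8}; box has {1,2,3,4,7,9} → only 5 remains.
H5 = 6: row 5 has {1,2,3}; col 8 has {3,4,5,7,8}; box has {1,2,3,4,5,7,9} → only 6 remains.
G6 = 8: row 6 has {1,3,4,9}; col 7 has {1,2,3,5,7,9}; box has {1,2,3,4,5,6,7,9} → only 8 remains.
E9 = 4: row 9 has {1,2,5,7,8,9}; col 5 has {1,3,7,9}; box has {1,5,6,7,9} → only 4 remains.
F9 = 3: row 9 has {1,2,4,5,7,8,9}; col 6 has {1,4,6,9}; box has {1,4,5,6,7,9} → only 3 remains.
D7 = 8: row 7 has {1,3,5,6,7}; col 4 has {1,2,5,9}; box has {1,3,4,5,6,7,9} → only 8 remains.
E7 = 2: row 7 has {1,3,5,6,7,8}; col 5 has {1,3,4,7,9}; box has {1,3,4,5,6,7,8,9} → only 2 remains.
B9 = 6: row 9 has {1,2,3,4,5,7,8,9}; col 2 has {}; box has {1,3,5,7} → only 6 remains.
D5 = 7: row 5 has {1,2,3,6}; col 4 has {1,2,5,8,9}; box has {1,2,3,4,9} → only 7 remains.
D6 = 6: row 6 has {1,3,4,8,9}; col 4 has {1,2,5,7,8,9}; box has {1,2,3,4,7,9} → only 6 remains.
E6 = 5: row 6 has {1,3,4,6,8,9}; col 5 has {1,2,3,4,7,9}; box has {1,2,3,4,6,7,9} → only 5 remains.
F5 = 8: row 5 has {1,2,3,6,7}; col 6 has {1,3,4,6,9}; box has {1,2,3,4,5,6,7,9} → only 8 remains.
A6 = 2: row 6 has {1,3,4,5,6,8,9}; col 1 has {3,7}; box has {3,6} → only 2 remains.
B6 = 7: row 6 has {1,2,3,4,5,6,8,9}; col 2 has {6}; box has {2,3,6} → only 7 remains.
A8 = 8: row 8 has {1,3,4,5,6,7,9}; col 1 has {2,3,7}; box has {1,3,5,6,7} → only 8 remains.
B8 = 2: row 8 has {1,3,4,5,6,7,8,9}; col 2 has {6,7}; box has {1,3,5,6,7,8} → only 2 remains.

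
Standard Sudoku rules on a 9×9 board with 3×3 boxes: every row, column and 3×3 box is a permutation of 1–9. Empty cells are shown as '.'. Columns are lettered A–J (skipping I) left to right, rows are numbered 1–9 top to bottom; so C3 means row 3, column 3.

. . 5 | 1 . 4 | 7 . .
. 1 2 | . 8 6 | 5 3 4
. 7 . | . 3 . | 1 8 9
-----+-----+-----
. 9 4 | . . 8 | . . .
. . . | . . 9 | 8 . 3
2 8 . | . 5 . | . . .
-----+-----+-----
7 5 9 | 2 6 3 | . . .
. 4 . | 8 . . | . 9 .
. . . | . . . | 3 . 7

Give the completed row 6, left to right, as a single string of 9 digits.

283657941

A2 = 9: row 2 has {1,2,3,4,5,6,8}; col 1 has {2,7}; box has {1,2,5,7} → only 9 remains.
D2 = 7: row 2 has {1,2,3,4,5,6,8,9}; col 4 has {1,2,8}; box has {1,3,4,6,8} → only 7 remains.
C3 = 6: row 3 has {1,3,7,8,9}; col 3 has {2,4,5,9}; box has {1,2,5,7,9} → only 6 remains.
D3 = 5: row 3 has {1,3,6,7,8,9}; col 4 has {1,2,7,8}; box has {1,3,4,6,7,8} → only 5 remains.
F3 = 2: row 3 has {1,3,5,6,7,8,9}; col 6 has {3,4,6,8,9}; box has {1,3,4,5,6,7,8} → only 2 remains.
B5 = 6: row 5 has {3,8,9}; col 2 has {1,4,5,7,8,9}; box has {2,4,8,9} → only 6 remains.
D5 = 4: row 5 has {3,6,8,9}; col 4 has {1,2,5,7,8}; box has {5,8,9} → only 4 remains.
G7 = 4: row 7 has {2,3,5,6,7,9}; col 7 has {1,3,5,7,8}; box has {3,7,9} → only 4 remains.
H7 = 1: row 7 has {2,3,4,5,6,7,9}; col 8 has {3,8,9}; box has {3,4,7,9} → only 1 remains.
J7 = 8: row 7 has {1,2,3,4,5,6,7,9}; col 9 has {3,4,7,9}; box has {1,3,4,7,9} → only 8 remains.
B9 = 2: row 9 has {3,7}; col 2 has {1,4,5,6,7,8,9}; box has {4,5,7,9} → only 2 remains.
D9 = 9: row 9 has {2,3,7}; col 4 has {1,2,4,5,7,8}; box has {2,3,6,8} → only 9 remains.
B1 = 3: row 1 has {1,4,5,7}; col 2 has {1,2,4,5,6,7,8,9}; box has {1,2,5,6,7,9} → only 3 remains.
E1 = 9: row 1 has {1,3,4,5,7}; col 5 has {3,5,6,8}; box has {1,2,3,4,5,6,7,8} → only 9 remains.
A3 = 4: row 3 has {1,2,3,5,6,7,8,9}; col 1 has {2,7,9}; box has {1,2,3,5,6,7,9} → only 4 remains.
A1 = 8: row 1 has {1,3,4,5,7,9}; col 1 has {2,4,7,9}; box has {1,2,3,4,5,6,7,9} → only 8 remains.
H6 = 4: in row 6, 4 can only go here (every other open cell in that row sees a 4).
G6 = 9: in row 6, 9 can only go here (every other open cell in that row sees a 9).
E9 = 4: in row 9, 4 can only go here (every other open cell in that row sees a 4).
C9 = 8: in row 9, 8 can only go here (every other open cell in that row sees an 8).
Singles propagation stalls; D6 is still open with candidates {3,6}.
  Try D6 = 3: this forces D4=6, G4=2, G8=6, H9=5, H4=7; then H5 has no candidate left — contradiction.
So D6 = 6.
D4 = 3 (sole candidate).
J6 = 1: row 6 has {2,4,5,6,8,9}; col 9 has {3,4,7,8,9}; box has {3,4,8,9} → only 1 remains.
F6 = 7: row 6 has {1,2,4,5,6,8,9}; col 6 has {2,3,4,6,8,9}; box has {3,4,5,6,8,9} → only 7 remains.
C6 = 3: row 6 has {1,2,4,5,6,7,8,9}; col 3 has {2,4,5,6,8,9}; box has {2,4,6,8,9} → only 3 remains.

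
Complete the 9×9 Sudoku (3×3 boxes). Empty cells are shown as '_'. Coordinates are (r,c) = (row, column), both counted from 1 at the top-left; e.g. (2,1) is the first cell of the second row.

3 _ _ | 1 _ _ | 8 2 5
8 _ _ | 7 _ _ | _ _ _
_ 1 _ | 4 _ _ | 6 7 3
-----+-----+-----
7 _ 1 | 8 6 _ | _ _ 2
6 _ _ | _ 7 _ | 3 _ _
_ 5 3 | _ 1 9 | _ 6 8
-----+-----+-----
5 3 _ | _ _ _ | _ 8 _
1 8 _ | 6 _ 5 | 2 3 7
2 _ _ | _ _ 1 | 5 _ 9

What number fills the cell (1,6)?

6

(1,5) = 9: row 1 has {1,2,3,5,8}; col 5 has {1,6,7}; box has {1,4,7} → only 9 remains.
(1,6) = 6: row 1 has {1,2,3,5,8,9}; col 6 has {1,5,9}; box has {1,4,7,9} → only 6 remains.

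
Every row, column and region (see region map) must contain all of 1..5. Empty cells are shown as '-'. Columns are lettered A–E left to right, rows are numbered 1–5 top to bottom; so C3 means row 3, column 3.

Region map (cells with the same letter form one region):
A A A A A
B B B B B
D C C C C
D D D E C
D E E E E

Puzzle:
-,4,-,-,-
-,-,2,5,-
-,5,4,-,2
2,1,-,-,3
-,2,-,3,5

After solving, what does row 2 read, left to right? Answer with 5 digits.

E1 = 1 (sole candidate).
B2 = 3: row 2 has {2,5}; col 2 has {1,2,4,5}; region has {2,5} → only 3 remains.
E2 = 4: row 2 has {2,3,5}; col 5 has {1,2,3,5}; region has {2,3,5} → only 4 remains.
A3 = 3 (sole candidate).
D3 = 1 (sole candidate).
C4 = 5 (sole candidate).
D4 = 4 (sole candidate).
A5 = 4 (sole candidate).
C5 = 1 (sole candidate).
A1 = 5 (sole candidate).
C1 = 3 (sole candidate).
D1 = 2 (sole candidate).
A2 = 1: row 2 has {2,3,4,5}; col 1 has {2,3,4,5}; region has {2,3,4,5} → only 1 remains.

13254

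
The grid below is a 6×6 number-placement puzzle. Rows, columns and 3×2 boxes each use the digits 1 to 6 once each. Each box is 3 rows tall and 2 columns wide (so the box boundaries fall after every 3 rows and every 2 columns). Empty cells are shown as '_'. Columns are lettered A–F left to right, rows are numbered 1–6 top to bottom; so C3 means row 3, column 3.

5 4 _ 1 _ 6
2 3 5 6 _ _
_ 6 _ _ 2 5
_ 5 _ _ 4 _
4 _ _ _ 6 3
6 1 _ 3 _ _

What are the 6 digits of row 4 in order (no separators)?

356241

E1 = 3: row 1 has {1,4,5,6}; col 5 has {2,4,6}; box has {2,5,6} → only 3 remains.
E2 = 1: row 2 has {2,3,5,6}; col 5 has {2,3,4,6}; box has {2,3,5,6} → only 1 remains.
F2 = 4: row 2 has {1,2,3,5,6}; col 6 has {3,5,6}; box has {1,2,3,5,6} → only 4 remains.
A3 = 1: row 3 has {2,5,6}; col 1 has {2,4,5,6}; box has {2,3,4,5,6} → only 1 remains.
D3 = 4: row 3 has {1,2,5,6}; col 4 has {1,3,6}; box has {1,5,6} → only 4 remains.
A4 = 3: row 4 has {4,5}; col 1 has {1,2,4,5,6}; box has {1,4,5,6} → only 3 remains.
D4 = 2: row 4 has {3,4,5}; col 4 has {1,3,4,6}; box has {3} → only 2 remains.
F4 = 1: row 4 has {2,3,4,5}; col 6 has {3,4,5,6}; box has {3,4,6} → only 1 remains.
B5 = 2: row 5 has {3,4,6}; col 2 has {1,3,4,5,6}; box has {1,3,4,5,6} → only 2 remains.
C5 = 1: row 5 has {2,3,4,6}; col 3 has {5}; box has {2,3} → only 1 remains.
D5 = 5: row 5 has {1,2,3,4,6}; col 4 has {1,2,3,4,6}; box has {1,2,3} → only 5 remains.
C6 = 4: row 6 has {1,3,6}; col 3 has {1,5}; box has {1,2,3,5} → only 4 remains.
E6 = 5: row 6 has {1,3,4,6}; col 5 has {1,2,3,4,6}; box has {1,3,4,6} → only 5 remains.
F6 = 2: row 6 has {1,3,4,5,6}; col 6 has {1,3,4,5,6}; box has {1,3,4,5,6} → only 2 remains.
C1 = 2: row 1 has {1,3,4,5,6}; col 3 has {1,4,5}; box has {1,4,5,6} → only 2 remains.
C3 = 3: row 3 has {1,2,4,5,6}; col 3 has {1,2,4,5}; box has {1,2,4,5,6} → only 3 remains.
C4 = 6: row 4 has {1,2,3,4,5}; col 3 has {1,2,3,4,5}; box has {1,2,3,4,5} → only 6 remains.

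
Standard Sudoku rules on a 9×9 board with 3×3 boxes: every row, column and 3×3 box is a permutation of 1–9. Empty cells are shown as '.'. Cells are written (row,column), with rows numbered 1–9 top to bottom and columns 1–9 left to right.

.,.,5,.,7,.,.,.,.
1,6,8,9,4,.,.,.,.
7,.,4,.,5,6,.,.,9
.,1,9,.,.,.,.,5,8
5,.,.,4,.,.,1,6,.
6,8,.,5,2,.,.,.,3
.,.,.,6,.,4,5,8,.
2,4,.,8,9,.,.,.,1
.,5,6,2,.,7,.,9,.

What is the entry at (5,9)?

7

(4,6) = 3 (sole candidate).
(5,5) = 8 (sole candidate).
(5,6) = 9 (sole candidate).
(6,3) = 7 (sole candidate).
(6,6) = 1 (sole candidate).
(6,8) = 4 (sole candidate).
(8,3) = 3 (sole candidate).
(8,6) = 5 (sole candidate).
(8,8) = 7 (sole candidate).
(9,1) = 8 (sole candidate).
(9,9) = 4 (sole candidate).
(2,6) = 2 (sole candidate).
(2,8) = 3 (sole candidate).
(4,1) = 4 (sole candidate).
(4,4) = 7 (sole candidate).
(4,5) = 6 (sole candidate).
(4,7) = 2 (sole candidate).
(5,3) = 2 (sole candidate).
(5,9) = 7: row 5 has {1,2,4,5,6,8,9}; col 9 has {1,3,4,8,9}; box has {1,2,3,4,5,6,8} → only 7 remains.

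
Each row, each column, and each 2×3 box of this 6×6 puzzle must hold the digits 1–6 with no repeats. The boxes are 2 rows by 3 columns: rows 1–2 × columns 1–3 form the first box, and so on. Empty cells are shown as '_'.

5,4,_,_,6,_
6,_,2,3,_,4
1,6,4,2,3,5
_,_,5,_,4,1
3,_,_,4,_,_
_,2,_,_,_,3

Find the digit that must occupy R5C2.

R1C4 = 1 (sole candidate).
R1C6 = 2 (sole candidate).
R2C2 = 1 (sole candidate).
R2C5 = 5 (sole candidate).
R4C1 = 2 (sole candidate).
R4C2 = 3 (sole candidate).
R4C4 = 6 (sole candidate).
R5C2 = 5: row 5 has {3,4}; col 2 has {1,2,3,4,6}; box has {2,3} → only 5 remains.

5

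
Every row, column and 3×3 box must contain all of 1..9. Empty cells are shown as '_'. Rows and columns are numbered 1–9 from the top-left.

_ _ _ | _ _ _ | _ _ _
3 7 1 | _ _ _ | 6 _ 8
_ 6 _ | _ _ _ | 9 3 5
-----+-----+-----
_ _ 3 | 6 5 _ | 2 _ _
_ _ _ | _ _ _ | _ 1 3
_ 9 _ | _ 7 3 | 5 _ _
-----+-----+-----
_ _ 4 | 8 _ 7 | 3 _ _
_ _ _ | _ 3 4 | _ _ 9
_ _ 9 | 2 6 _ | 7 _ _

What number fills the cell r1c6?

6

r1c4 = 3: in row 1, 3 can only go here (every other open cell in that row sees a 3).
r1c6 = 6: in row 1, 6 can only go here (every other open cell in that row sees a 6).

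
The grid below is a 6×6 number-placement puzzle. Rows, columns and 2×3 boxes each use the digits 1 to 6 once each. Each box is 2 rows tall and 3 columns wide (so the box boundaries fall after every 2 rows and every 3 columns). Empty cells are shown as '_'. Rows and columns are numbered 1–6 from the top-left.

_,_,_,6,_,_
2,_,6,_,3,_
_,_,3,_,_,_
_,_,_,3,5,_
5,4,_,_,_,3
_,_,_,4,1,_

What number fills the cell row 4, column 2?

2

row 5, column 4 = 2: row 5 has {3,4,5}; col 4 has {3,4,6}; box has {1,3,4} → only 2 remains.
row 5, column 5 = 6: row 5 has {2,3,4,5}; col 5 has {1,3,5}; box has {1,2,3,4} → only 6 remains.
row 6, column 3 = 2: row 6 has {1,4}; col 3 has {3,6}; box has {4,5} → only 2 remains.
row 6, column 6 = 5: row 6 has {1,2,4}; col 6 has {3}; box has {1,2,3,4,6} → only 5 remains.
row 3, column 4 = 1: row 3 has {3}; col 4 has {2,3,4,6}; box has {3,5} → only 1 remains.
row 5, column 3 = 1: row 5 has {2,3,4,5,6}; col 3 has {2,3,6}; box has {2,4,5} → only 1 remains.
row 2, column 4 = 5: row 2 has {2,3,6}; col 4 has {1,2,3,4,6}; box has {3,6} → only 5 remains.
row 4, column 3 = 4: row 4 has {3,5}; col 3 has {1,2,3,6}; box has {3} → only 4 remains.
row 1, column 3 = 5: row 1 has {6}; col 3 has {1,2,3,4,6}; box has {2,6} → only 5 remains.
row 2, column 2 = 1: row 2 has {2,3,5,6}; col 2 has {4}; box has {2,5,6} → only 1 remains.
row 2, column 6 = 4: row 2 has {1,2,3,5,6}; col 6 has {3,5}; box has {3,5,6} → only 4 remains.
row 3, column 1 = 6: row 3 has {1,3}; col 1 has {2,5}; box has {3,4} → only 6 remains.
row 3, column 6 = 2: row 3 has {1,3,6}; col 6 has {3,4,5}; box has {1,3,5} → only 2 remains.
row 4, column 1 = 1: row 4 has {3,4,5}; col 1 has {2,5,6}; box has {3,4,6} → only 1 remains.
row 4, column 2 = 2: row 4 has {1,3,4,5}; col 2 has {1,4}; box has {1,3,4,6} → only 2 remains.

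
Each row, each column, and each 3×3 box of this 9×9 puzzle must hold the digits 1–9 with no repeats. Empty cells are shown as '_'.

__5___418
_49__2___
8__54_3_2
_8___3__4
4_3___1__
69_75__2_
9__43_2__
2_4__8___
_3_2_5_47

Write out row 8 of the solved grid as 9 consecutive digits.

254678931

r6c3 = 1: row 6 has {2,5,6,7,9}; col 3 has {3,4,5,9}; box has {3,4,6,8,9} → only 1 remains.
r6c6 = 4: row 6 has {1,2,5,6,7,9}; col 6 has {2,3,5,8}; box has {3,5,7} → only 4 remains.
r6c7 = 8: row 6 has {1,2,4,5,6,7,9}; col 7 has {1,2,3,4}; box has {1,2,4} → only 8 remains.
r6c9 = 3: row 6 has {1,2,4,5,6,7,8,9}; col 9 has {2,4,7,8}; box has {1,2,4,8} → only 3 remains.
r9c1 = 1: row 9 has {2,3,4,5,7}; col 1 has {2,4,6,8,9}; box has {2,3,4,9} → only 1 remains.
r1c2 = 2: in row 1, 2 can only go here (every other open cell in that row sees a 2).
r5c5 = 2: in row 5, 2 can only go here (every other open cell in that row sees a 2).
r4c3 = 2: in row 4, 2 can only go here (every other open cell in that row sees a 2).
r5c4 = 8: in row 5, 8 can only go here (every other open cell in that row sees an 8).
r2c5 = 8: in row 2, 8 can only go here (every other open cell in that row sees an 8).
r2c4 = 1: in row 2, 1 can only go here (every other open cell in that row sees a 1).
r2c1 = 3: in row 2, 3 can only go here (every other open cell in that row sees a 3).
r1c1 = 7: row 1 has {1,2,4,5,8}; col 1 has {1,2,3,4,6,8,9}; box has {2,3,4,5,8,9} → only 7 remains.
r3c3 = 6: row 3 has {2,3,4,5,8}; col 3 has {1,2,3,4,5,9}; box has {2,3,4,5,7,8,9} → only 6 remains.
r4c1 = 5: row 4 has {2,3,4,8}; col 1 has {1,2,3,4,6,7,8,9}; box has {1,2,3,4,6,8,9} → only 5 remains.
r5c2 = 7: row 5 has {1,2,3,4,8}; col 2 has {2,3,4,8,9}; box has {1,2,3,4,5,6,8,9} → only 7 remains.
r9c3 = 8: row 9 has {1,2,3,4,5,7}; col 3 has {1,2,3,4,5,6,9}; box has {1,2,3,4,9} → only 8 remains.
r3c2 = 1: row 3 has {2,3,4,5,6,8}; col 2 has {2,3,4,7,8,9}; box has {2,3,4,5,6,7,8,9} → only 1 remains.
r7c3 = 7: row 7 has {2,3,4,9}; col 3 has {1,2,3,4,5,6,8,9}; box has {1,2,3,4,8,9} → only 7 remains.
r1c4 = 3: in row 1, 3 can only go here (every other open cell in that row sees a 3).
r4c5 = 1: in row 4, 1 can only go here (every other open cell in that row sees a 1).
r7c8 = 8: in row 7, 8 can only go here (every other open cell in that row sees an 8).
r8c9 = 1: in row 8, 1 can only go here (every other open cell in that row sees a 1).
r8c8 = 3: in row 8, 3 can only go here (every other open cell in that row sees a 3).
r8c5 = 7: in row 8, 7 can only go here (every other open cell in that row sees a 7).
r7c6 = 1: in row 7, 1 can only go here (every other open cell in that row sees a 1).
r3c6 = 7: in column 6, 7 can only go here (every other open cell in that column sees a 7).
r3c8 = 9: row 3 has {1,2,3,4,5,6,7,8}; col 8 has {1,2,3,4,8}; box has {1,2,3,4,8} → only 9 remains.
r5c9 = 9: in column 9, 9 can only go here (every other open cell in that column sees a 9).
r5c6 = 6: row 5 has {1,2,3,4,7,8,9}; col 6 has {1,2,3,4,5,7,8}; box has {1,2,3,4,5,7,8} → only 6 remains.
r5c8 = 5: row 5 has {1,2,3,4,6,7,8,9}; col 8 has {1,2,3,4,8,9}; box has {1,2,3,4,8,9} → only 5 remains.
r1c6 = 9: row 1 has {1,2,3,4,5,7,8}; col 6 has {1,2,3,4,5,6,7,8}; box has {1,2,3,4,5,7,8} → only 9 remains.
r4c4 = 9: row 4 has {1,2,3,4,5,8}; col 4 has {1,2,3,4,5,7,8}; box has {1,2,3,4,5,6,7,8} → only 9 remains.
r8c4 = 6: row 8 has {1,2,3,4,7,8}; col 4 has {1,2,3,4,5,7,8,9}; box has {1,2,3,4,5,7,8} → only 6 remains.
r9c5 = 9: row 9 has {1,2,3,4,5,7,8}; col 5 has {1,2,3,4,5,7,8}; box has {1,2,3,4,5,6,7,8} → only 9 remains.
r9c7 = 6: row 9 has {1,2,3,4,5,7,8,9}; col 7 has {1,2,3,4,8}; box has {1,2,3,4,7,8} → only 6 remains.
r1c5 = 6: row 1 has {1,2,3,4,5,7,8,9}; col 5 has {1,2,3,4,5,7,8,9}; box has {1,2,3,4,5,7,8,9} → only 6 remains.
r4c7 = 7: row 4 has {1,2,3,4,5,8,9}; col 7 has {1,2,3,4,6,8}; box has {1,2,3,4,5,8,9} → only 7 remains.
r4c8 = 6: row 4 has {1,2,3,4,5,7,8,9}; col 8 has {1,2,3,4,5,8,9}; box has {1,2,3,4,5,7,8,9} → only 6 remains.
r7c9 = 5: row 7 has {1,2,3,4,7,8,9}; col 9 has {1,2,3,4,7,8,9}; box has {1,2,3,4,6,7,8} → only 5 remains.
r8c2 = 5: row 8 has {1,2,3,4,6,7,8}; col 2 has {1,2,3,4,7,8,9}; box has {1,2,3,4,7,8,9} → only 5 remains.
r8c7 = 9: row 8 has {1,2,3,4,5,6,7,8}; col 7 has {1,2,3,4,6,7,8}; box has {1,2,3,4,5,6,7,8} → only 9 remains.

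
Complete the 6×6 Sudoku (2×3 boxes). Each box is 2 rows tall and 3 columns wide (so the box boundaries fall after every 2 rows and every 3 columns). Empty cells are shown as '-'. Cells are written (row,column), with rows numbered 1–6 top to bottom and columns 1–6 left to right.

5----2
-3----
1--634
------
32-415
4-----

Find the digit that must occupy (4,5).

2

(3,2) = 5 (sole candidate).
(3,3) = 2 (sole candidate).
(4,1) = 6 (sole candidate).
(4,2) = 4 (sole candidate).
(4,3) = 3 (sole candidate).
(4,6) = 1 (sole candidate).
(5,3) = 6 (sole candidate).
(6,2) = 1 (sole candidate).
(6,3) = 5 (sole candidate).
(1,2) = 6 (sole candidate).
(1,5) = 4 (sole candidate).
(2,1) = 2 (sole candidate).
(2,6) = 6 (sole candidate).
(6,6) = 3 (sole candidate).
(1,3) = 1 (sole candidate).
(1,4) = 3 (sole candidate).
(2,3) = 4 (sole candidate).
(2,5) = 5 (sole candidate).
(4,5) = 2: row 4 has {1,3,4,6}; col 5 has {1,3,4,5}; box has {1,3,4,6} → only 2 remains.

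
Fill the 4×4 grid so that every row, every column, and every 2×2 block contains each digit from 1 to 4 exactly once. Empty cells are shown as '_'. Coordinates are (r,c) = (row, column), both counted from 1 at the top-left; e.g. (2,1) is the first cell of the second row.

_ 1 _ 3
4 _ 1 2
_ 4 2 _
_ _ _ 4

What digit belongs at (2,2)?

3

(1,1) = 2: row 1 has {1,3}; col 1 has {4}; box has {1,4} → only 2 remains.
(1,3) = 4: row 1 has {1,2,3}; col 3 has {1,2}; box has {1,2,3} → only 4 remains.
(2,2) = 3: row 2 has {1,2,4}; col 2 has {1,4}; box has {1,2,4} → only 3 remains.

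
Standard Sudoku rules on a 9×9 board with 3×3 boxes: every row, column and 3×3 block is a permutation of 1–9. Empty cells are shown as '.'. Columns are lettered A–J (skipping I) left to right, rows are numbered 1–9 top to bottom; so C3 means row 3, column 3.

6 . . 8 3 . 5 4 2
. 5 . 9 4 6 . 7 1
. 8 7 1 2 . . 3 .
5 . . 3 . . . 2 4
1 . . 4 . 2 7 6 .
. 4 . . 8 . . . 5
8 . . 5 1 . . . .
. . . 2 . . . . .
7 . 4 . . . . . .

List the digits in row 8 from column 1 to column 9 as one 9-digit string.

F1 = 7 (sole candidate).
G2 = 8 (sole candidate).
F3 = 5 (sole candidate).
H7 = 9 (sole candidate).
D9 = 6 (sole candidate).
E9 = 9 (sole candidate).
E5 = 5 (sole candidate).
D6 = 7 (sole candidate).
H6 = 1 (sole candidate).
E8 = 7: row 8 has {2}; col 5 has {1,2,3,4,5,8,9}; box has {1,2,5,6,9} → only 7 remains.
E4 = 6 (sole candidate).
G4 = 9 (sole candidate).
F6 = 9 (sole candidate).
G6 = 3 (sole candidate).
G3 = 6 (sole candidate).
J3 = 9 (sole candidate).
B4 = 7 (sole candidate).
C4 = 8 (sole candidate).
F4 = 1 (sole candidate).
J5 = 8 (sole candidate).
A6 = 2 (sole candidate).
C6 = 6 (sole candidate).
J9 = 3 (sole candidate).
A2 = 3 (sole candidate).
C2 = 2 (sole candidate).
A3 = 4 (sole candidate).
C7 = 3 (sole candidate).
F7 = 4 (sole candidate).
G7 = 2 (sole candidate).
A8 = 9: row 8 has {2,7}; col 1 has {1,2,3,4,5,6,7,8}; box has {3,4,7,8} → only 9 remains.
J8 = 6: row 8 has {2,7,9}; col 9 has {1,2,3,4,5,8,9}; box has {2,3,9} → only 6 remains.
F9 = 8 (sole candidate).
G9 = 1 (sole candidate).
H9 = 5 (sole candidate).
C5 = 9 (sole candidate).
B7 = 6 (sole candidate).
J7 = 7 (sole candidate).
B8 = 1: row 8 has {2,6,7,9}; col 2 has {4,5,6,7,8}; box has {3,4,6,7,8,9} → only 1 remains.
C8 = 5: row 8 has {1,2,6,7,9}; col 3 has {2,3,4,6,7,8,9}; box has {1,3,4,6,7,8,9} → only 5 remains.
F8 = 3: row 8 has {1,2,5,6,7,9}; col 6 has {1,2,4,5,6,7,8,9}; box has {1,2,4,5,6,7,8,9} → only 3 remains.
G8 = 4: row 8 has {1,2,3,5,6,7,9}; col 7 has {1,2,3,5,6,7,8,9}; box has {1,2,3,5,6,7,9} → only 4 remains.
H8 = 8: row 8 has {1,2,3,4,5,6,7,9}; col 8 has {1,2,3,4,5,6,7,9}; box has {1,2,3,4,5,6,7,9} → only 8 remains.

915273486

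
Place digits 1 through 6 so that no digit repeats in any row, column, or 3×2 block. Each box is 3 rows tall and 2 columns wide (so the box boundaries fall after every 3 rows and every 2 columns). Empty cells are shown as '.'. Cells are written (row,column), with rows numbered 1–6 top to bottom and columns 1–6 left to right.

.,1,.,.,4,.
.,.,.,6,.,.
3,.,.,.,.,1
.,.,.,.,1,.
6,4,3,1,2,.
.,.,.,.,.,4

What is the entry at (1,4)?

(5,6) = 5 (sole candidate).
(1,6) = 6 (hidden single in row 1).
(3,5) = 5 (sole candidate).
(4,6) = 3 (sole candidate).
(6,5) = 6 (sole candidate).
(2,5) = 3 (sole candidate).
(2,6) = 2 (sole candidate).
(2,2) = 5 (sole candidate).
(4,2) = 2 (sole candidate).
(6,2) = 3 (sole candidate).
(1,1) = 2 (sole candidate).
(1,3) = 5 (sole candidate).
(1,4) = 3: row 1 has {1,2,4,5,6}; col 4 has {1,6}; box has {5,6} → only 3 remains.

3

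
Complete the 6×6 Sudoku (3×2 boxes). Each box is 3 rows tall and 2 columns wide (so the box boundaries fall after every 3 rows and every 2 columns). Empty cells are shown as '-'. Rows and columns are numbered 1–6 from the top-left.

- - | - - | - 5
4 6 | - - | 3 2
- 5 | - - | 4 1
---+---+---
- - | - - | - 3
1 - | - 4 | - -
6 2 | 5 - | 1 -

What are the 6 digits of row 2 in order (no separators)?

R1C5 = 6 (sole candidate).
R2C3 = 1: row 2 has {2,3,4,6}; col 3 has {5}; box has {} → only 1 remains.
R2C4 = 5: row 2 has {1,2,3,4,6}; col 4 has {4}; box has {1} → only 5 remains.

461532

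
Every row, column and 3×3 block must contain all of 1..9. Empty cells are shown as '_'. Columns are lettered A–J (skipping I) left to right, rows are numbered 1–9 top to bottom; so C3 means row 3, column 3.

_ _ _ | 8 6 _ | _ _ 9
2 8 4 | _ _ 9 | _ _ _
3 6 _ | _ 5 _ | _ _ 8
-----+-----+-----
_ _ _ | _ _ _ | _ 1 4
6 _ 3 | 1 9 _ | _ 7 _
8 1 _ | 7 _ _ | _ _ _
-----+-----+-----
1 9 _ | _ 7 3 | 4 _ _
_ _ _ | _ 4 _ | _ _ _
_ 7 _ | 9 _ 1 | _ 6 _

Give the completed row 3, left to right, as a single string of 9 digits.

369457128

B1 = 5: row 1 has {6,8,9}; col 2 has {1,6,7,8,9}; box has {2,3,4,6,8} → only 5 remains.
D2 = 3: row 2 has {2,4,8,9}; col 4 has {1,7,8,9}; box has {5,6,8,9} → only 3 remains.
E2 = 1: row 2 has {2,3,4,8,9}; col 5 has {4,5,6,7,9}; box has {3,5,6,8,9} → only 1 remains.
H2 = 5: row 2 has {1,2,3,4,8,9}; col 8 has {1,6,7}; box has {8,9} → only 5 remains.
B4 = 2: row 4 has {1,4}; col 2 has {1,5,6,7,8,9}; box has {1,3,6,8} → only 2 remains.
B5 = 4: row 5 has {1,3,6,7,9}; col 2 has {1,2,5,6,7,8,9}; box has {1,2,3,6,8} → only 4 remains.
A8 = 5: row 8 has {4}; col 1 has {1,2,3,6,8}; box has {1,7,9} → only 5 remains.
B8 = 3: row 8 has {4,5}; col 2 has {1,2,4,5,6,7,8,9}; box has {1,5,7,9} → only 3 remains.
A9 = 4: row 9 has {1,6,7,9}; col 1 has {1,2,3,5,6,8}; box has {1,3,5,7,9} → only 4 remains.
A1 = 7: row 1 has {5,6,8,9}; col 1 has {1,2,3,4,5,6,8}; box has {2,3,4,5,6,8} → only 7 remains.
C1 = 1: row 1 has {5,6,7,8,9}; col 3 has {3,4}; box has {2,3,4,5,6,7,8} → only 1 remains.
C3 = 9: row 3 has {3,5,6,8}; col 3 has {1,3,4}; box has {1,2,3,4,5,6,7,8} → only 9 remains.
A4 = 9: row 4 has {1,2,4}; col 1 has {1,2,3,4,5,6,7,8}; box has {1,2,3,4,6,8} → only 9 remains.
C6 = 5: row 6 has {1,7,8}; col 3 has {1,3,4,9}; box has {1,2,3,4,6,8,9} → only 5 remains.
C4 = 7: row 4 has {1,2,4,9}; col 3 has {1,3,4,5,9}; box has {1,2,3,4,5,6,8,9} → only 7 remains.
G3 = 1: in row 3, 1 can only go here (every other open cell in that row sees a 1).
F3 = 7: in row 3, 7 can only go here (every other open cell in that row sees a 7).
F6 = 4: in row 6, 4 can only go here (every other open cell in that row sees a 4).
F1 = 2: row 1 has {1,5,6,7,8,9}; col 6 has {1,3,4,7,9}; box has {1,3,5,6,7,8,9} → only 2 remains.
G1 = 3: row 1 has {1,2,5,6,7,8,9}; col 7 has {1,4}; box has {1,5,8,9} → only 3 remains.
H1 = 4: row 1 has {1,2,3,5,6,7,8,9}; col 8 has {1,5,6,7}; box has {1,3,5,8,9} → only 4 remains.
D3 = 4: row 3 has {1,3,5,6,7,8,9}; col 4 has {1,3,7,8,9}; box has {1,2,3,5,6,7,8,9} → only 4 remains.
H3 = 2: row 3 has {1,3,4,5,6,7,8,9}; col 8 has {1,4,5,6,7}; box has {1,3,4,5,8,9} → only 2 remains.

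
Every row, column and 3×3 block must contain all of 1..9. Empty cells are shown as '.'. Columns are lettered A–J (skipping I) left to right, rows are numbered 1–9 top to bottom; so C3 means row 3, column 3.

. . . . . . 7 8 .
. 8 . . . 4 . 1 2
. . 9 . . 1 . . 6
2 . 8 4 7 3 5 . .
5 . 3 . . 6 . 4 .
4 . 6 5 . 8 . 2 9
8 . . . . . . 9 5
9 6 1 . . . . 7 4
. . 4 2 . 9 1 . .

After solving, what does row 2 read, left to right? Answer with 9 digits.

J1 = 3: row 1 has {7,8}; col 9 has {2,4,5,6,9}; box has {1,2,6,7,8} → only 3 remains.
G2 = 9: row 2 has {1,2,4,8}; col 7 has {1,5,7}; box has {1,2,3,6,7,8} → only 9 remains.
G3 = 4: row 3 has {1,6,9}; col 7 has {1,5,7,9}; box has {1,2,3,6,7,8,9} → only 4 remains.
H3 = 5: row 3 has {1,4,6,9}; col 8 has {1,2,4,7,8,9}; box has {1,2,3,4,6,7,8,9} → only 5 remains.
H4 = 6: row 4 has {2,3,4,5,7,8}; col 8 has {1,2,4,5,7,8,9}; box has {2,4,5,9} → only 6 remains.
J4 = 1: row 4 has {2,3,4,5,6,7,8}; col 9 has {2,3,4,5,6,9}; box has {2,4,5,6,9} → only 1 remains.
G5 = 8: row 5 has {3,4,5,6}; col 7 has {1,4,5,7,9}; box has {1,2,4,5,6,9} → only 8 remains.
J5 = 7: row 5 has {3,4,5,6,8}; col 9 has {1,2,3,4,5,6,9}; box has {1,2,4,5,6,8,9} → only 7 remains.
E6 = 1: row 6 has {2,4,5,6,8,9}; col 5 has {7}; box has {3,4,5,6,7,8} → only 1 remains.
G6 = 3: row 6 has {1,2,4,5,6,8,9}; col 7 has {1,4,5,7,8,9}; box has {1,2,4,5,6,7,8,9} → only 3 remains.
F7 = 7: row 7 has {5,8,9}; col 6 has {1,3,4,6,8,9}; box has {2,9} → only 7 remains.
F8 = 5: row 8 has {1,4,6,7,9}; col 6 has {1,3,4,6,7,8,9}; box has {2,7,9} → only 5 remains.
G8 = 2: row 8 has {1,4,5,6,7,9}; col 7 has {1,3,4,5,7,8,9}; box has {1,4,5,7,9} → only 2 remains.
H9 = 3: row 9 has {1,2,4,9}; col 8 has {1,2,4,5,6,7,8,9}; box has {1,2,4,5,7,9} → only 3 remains.
J9 = 8: row 9 has {1,2,3,4,9}; col 9 has {1,2,3,4,5,6,7,9}; box has {1,2,3,4,5,7,9} → only 8 remains.
F1 = 2: row 1 has {3,7,8}; col 6 has {1,3,4,5,6,7,8,9}; box has {1,4} → only 2 remains.
B4 = 9: row 4 has {1,2,3,4,5,6,7,8}; col 2 has {6,8}; box has {2,3,4,5,6,8} → only 9 remains.
B5 = 1: row 5 has {3,4,5,6,7,8}; col 2 has {6,8,9}; box has {2,3,4,5,6,8,9} → only 1 remains.
D5 = 9: row 5 has {1,3,4,5,6,7,8}; col 4 has {2,4,5}; box has {1,3,4,5,6,7,8} → only 9 remains.
E5 = 2: row 5 has {1,3,4,5,6,7,8,9}; col 5 has {1,7}; box has {1,3,4,5,6,7,8,9} → only 2 remains.
B6 = 7: row 6 has {1,2,3,4,5,6,8,9}; col 2 has {1,6,8,9}; box has {1,2,3,4,5,6,8,9} → only 7 remains.
C7 = 2: row 7 has {5,7,8,9}; col 3 has {1,3,4,6,8,9}; box has {1,4,6,8,9} → only 2 remains.
G7 = 6: row 7 has {2,5,7,8,9}; col 7 has {1,2,3,4,5,7,8,9}; box has {1,2,3,4,5,7,8,9} → only 6 remains.
A9 = 7: row 9 has {1,2,3,4,8,9}; col 1 has {2,4,5,8,9}; box has {1,2,4,6,8,9} → only 7 remains.
B9 = 5: row 9 has {1,2,3,4,7,8,9}; col 2 has {1,6,7,8,9}; box has {1,2,4,6,7,8,9} → only 5 remains.
E9 = 6: row 9 has {1,2,3,4,5,7,8,9}; col 5 has {1,2,7}; box has {2,5,7,9} → only 6 remains.
B1 = 4: row 1 has {2,3,7,8}; col 2 has {1,5,6,7,8,9}; box has {8,9} → only 4 remains.
C1 = 5: row 1 has {2,3,4,7,8}; col 3 has {1,2,3,4,6,8,9}; box has {4,8,9} → only 5 remains.
D1 = 6: row 1 has {2,3,4,5,7,8}; col 4 has {2,4,5,9}; box has {1,2,4} → only 6 remains.
E1 = 9: row 1 has {2,3,4,5,6,7,8}; col 5 has {1,2,6,7}; box has {1,2,4,6} → only 9 remains.
C2 = 7: row 2 has {1,2,4,8,9}; col 3 has {1,2,3,4,5,6,8,9}; box has {4,5,8,9} → only 7 remains.
D2 = 3: row 2 has {1,2,4,7,8,9}; col 4 has {2,4,5,6,9}; box has {1,2,4,6,9} → only 3 remains.
E2 = 5: row 2 has {1,2,3,4,7,8,9}; col 5 has {1,2,6,7,9}; box has {1,2,3,4,6,9} → only 5 remains.
A3 = 3: row 3 has {1,4,5,6,9}; col 1 has {2,4,5,7,8,9}; box has {4,5,7,8,9} → only 3 remains.
B3 = 2: row 3 has {1,3,4,5,6,9}; col 2 has {1,4,5,6,7,8,9}; box has {3,4,5,7,8,9} → only 2 remains.
E3 = 8: row 3 has {1,2,3,4,5,6,9}; col 5 has {1,2,5,6,7,9}; box has {1,2,3,4,5,6,9} → only 8 remains.
B7 = 3: row 7 has {2,5,6,7,8,9}; col 2 has {1,2,4,5,6,7,8,9}; box has {1,2,4,5,6,7,8,9} → only 3 remains.
D7 = 1: row 7 has {2,3,5,6,7,8,9}; col 4 has {2,3,4,5,6,9}; box has {2,5,6,7,9} → only 1 remains.
E7 = 4: row 7 has {1,2,3,5,6,7,8,9}; col 5 has {1,2,5,6,7,8,9}; box has {1,2,5,6,7,9} → only 4 remains.
D8 = 8: row 8 has {1,2,4,5,6,7,9}; col 4 has {1,2,3,4,5,6,9}; box has {1,2,4,5,6,7,9} → only 8 remains.
E8 = 3: row 8 has {1,2,4,5,6,7,8,9}; col 5 has {1,2,4,5,6,7,8,9}; box has {1,2,4,5,6,7,8,9} → only 3 remains.
A1 = 1: row 1 has {2,3,4,5,6,7,8,9}; col 1 has {2,3,4,5,7,8,9}; box has {2,3,4,5,7,8,9} → only 1 remains.
A2 = 6: row 2 has {1,2,3,4,5,7,8,9}; col 1 has {1,2,3,4,5,7,8,9}; box has {1,2,3,4,5,7,8,9} → only 6 remains.

687354912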